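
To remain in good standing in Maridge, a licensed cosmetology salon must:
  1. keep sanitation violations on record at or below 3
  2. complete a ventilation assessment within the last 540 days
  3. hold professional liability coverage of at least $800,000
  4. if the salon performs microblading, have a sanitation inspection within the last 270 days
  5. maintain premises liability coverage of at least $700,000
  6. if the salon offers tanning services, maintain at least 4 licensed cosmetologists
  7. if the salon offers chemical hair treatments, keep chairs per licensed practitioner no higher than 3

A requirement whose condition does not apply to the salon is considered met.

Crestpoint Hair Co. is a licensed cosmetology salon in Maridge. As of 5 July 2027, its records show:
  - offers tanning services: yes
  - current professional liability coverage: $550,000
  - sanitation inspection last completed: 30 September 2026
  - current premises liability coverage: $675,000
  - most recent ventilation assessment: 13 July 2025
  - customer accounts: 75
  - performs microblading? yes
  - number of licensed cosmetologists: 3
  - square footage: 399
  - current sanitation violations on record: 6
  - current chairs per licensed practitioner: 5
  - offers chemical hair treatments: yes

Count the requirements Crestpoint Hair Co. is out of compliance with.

1. sanitation violations on record 6 > 3 → not met
2. ventilation assessment 722 days ago vs limit 540 → not met
3. professional liability coverage $550,000 < $800,000 → not met
4. condition 'performs microblading' holds; sanitation inspection 278 days ago vs limit 270 → not met
5. premises liability coverage $675,000 < $700,000 → not met
6. condition 'offers tanning services' holds; licensed cosmetologists 3 < 4 → not met
7. condition 'offers chemical hair treatments' holds; chairs per licensed practitioner 5 > 3 → not met
Not met: 7 of 7

7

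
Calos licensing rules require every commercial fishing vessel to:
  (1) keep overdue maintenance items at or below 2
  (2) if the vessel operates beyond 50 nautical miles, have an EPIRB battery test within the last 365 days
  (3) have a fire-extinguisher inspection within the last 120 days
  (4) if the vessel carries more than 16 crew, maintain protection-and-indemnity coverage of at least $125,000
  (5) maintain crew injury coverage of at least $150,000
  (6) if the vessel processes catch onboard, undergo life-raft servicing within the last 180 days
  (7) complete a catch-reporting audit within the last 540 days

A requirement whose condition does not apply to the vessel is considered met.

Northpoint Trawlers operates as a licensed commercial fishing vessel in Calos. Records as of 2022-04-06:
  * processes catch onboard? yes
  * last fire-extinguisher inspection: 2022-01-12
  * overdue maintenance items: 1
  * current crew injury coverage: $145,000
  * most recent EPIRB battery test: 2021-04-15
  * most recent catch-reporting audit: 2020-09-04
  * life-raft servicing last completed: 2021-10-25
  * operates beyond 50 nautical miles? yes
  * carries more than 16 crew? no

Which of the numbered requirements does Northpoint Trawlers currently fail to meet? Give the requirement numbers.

1. overdue maintenance items 1 ≤ 2 → met
2. condition 'operates beyond 50 nautical miles' holds; EPIRB battery test 356 days ago vs limit 365 → met
3. fire-extinguisher inspection 84 days ago vs limit 120 → met
4. condition 'carries more than 16 crew' does not hold → requirement n/a → met
5. crew injury coverage $145,000 < $150,000 → not met
6. condition 'processes catch onboard' holds; life-raft servicing 163 days ago vs limit 180 → met
7. catch-reporting audit 579 days ago vs limit 540 → not met
Not met: 5, 7

5, 7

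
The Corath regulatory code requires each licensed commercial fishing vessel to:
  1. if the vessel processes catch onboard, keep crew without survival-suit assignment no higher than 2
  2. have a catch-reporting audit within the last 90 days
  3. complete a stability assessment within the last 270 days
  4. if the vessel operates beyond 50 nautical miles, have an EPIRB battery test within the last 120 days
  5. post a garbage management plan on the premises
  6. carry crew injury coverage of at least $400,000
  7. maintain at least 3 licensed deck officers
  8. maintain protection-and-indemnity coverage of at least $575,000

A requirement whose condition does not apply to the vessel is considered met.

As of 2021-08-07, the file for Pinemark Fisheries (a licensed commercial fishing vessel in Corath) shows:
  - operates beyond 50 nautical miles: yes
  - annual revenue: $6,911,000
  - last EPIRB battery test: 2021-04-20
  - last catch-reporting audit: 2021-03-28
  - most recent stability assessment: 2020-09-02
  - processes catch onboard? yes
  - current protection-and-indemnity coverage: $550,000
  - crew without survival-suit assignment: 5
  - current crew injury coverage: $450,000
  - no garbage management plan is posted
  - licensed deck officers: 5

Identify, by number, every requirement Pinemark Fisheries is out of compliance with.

1, 2, 3, 5, 8

1. condition 'processes catch onboard' holds; crew without survival-suit assignment 5 > 2 → not met
2. catch-reporting audit 132 days ago vs limit 90 → not met
3. stability assessment 339 days ago vs limit 270 → not met
4. condition 'operates beyond 50 nautical miles' holds; EPIRB battery test 109 days ago vs limit 120 → met
5. garbage management plan absent → not met
6. crew injury coverage $450,000 ≥ $400,000 → met
7. licensed deck officers 5 ≥ 3 → met
8. protection-and-indemnity coverage $550,000 < $575,000 → not met
Not met: 1, 2, 3, 5, 8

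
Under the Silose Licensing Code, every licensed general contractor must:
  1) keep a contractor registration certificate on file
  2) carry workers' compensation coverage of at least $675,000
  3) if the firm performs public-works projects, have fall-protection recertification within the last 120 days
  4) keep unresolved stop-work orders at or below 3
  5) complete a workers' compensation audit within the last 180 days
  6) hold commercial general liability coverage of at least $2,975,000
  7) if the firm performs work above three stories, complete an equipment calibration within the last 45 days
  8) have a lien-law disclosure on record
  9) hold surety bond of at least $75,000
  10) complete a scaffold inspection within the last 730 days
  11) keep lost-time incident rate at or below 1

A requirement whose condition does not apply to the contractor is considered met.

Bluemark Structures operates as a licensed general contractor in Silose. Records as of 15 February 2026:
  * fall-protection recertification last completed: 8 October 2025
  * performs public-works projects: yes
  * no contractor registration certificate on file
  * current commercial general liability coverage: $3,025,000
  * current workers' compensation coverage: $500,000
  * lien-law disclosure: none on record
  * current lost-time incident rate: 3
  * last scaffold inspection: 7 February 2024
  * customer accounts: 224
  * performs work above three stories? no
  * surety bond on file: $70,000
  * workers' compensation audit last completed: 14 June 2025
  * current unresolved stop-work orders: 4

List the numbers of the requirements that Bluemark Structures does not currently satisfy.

1, 2, 3, 4, 5, 8, 9, 10, 11

1. contractor registration certificate absent → not met
2. workers' compensation coverage $500,000 < $675,000 → not met
3. condition 'performs public-works projects' holds; fall-protection recertification 130 days ago vs limit 120 → not met
4. unresolved stop-work orders 4 > 3 → not met
5. workers' compensation audit 246 days ago vs limit 180 → not met
6. commercial general liability coverage $3,025,000 ≥ $2,975,000 → met
7. condition 'performs work above three stories' does not hold → requirement n/a → met
8. lien-law disclosure absent → not met
9. surety bond $70,000 < $75,000 → not met
10. scaffold inspection 739 days ago vs limit 730 → not met
11. lost-time incident rate 3 > 1 → not met
Not met: 1, 2, 3, 4, 5, 8, 9, 10, 11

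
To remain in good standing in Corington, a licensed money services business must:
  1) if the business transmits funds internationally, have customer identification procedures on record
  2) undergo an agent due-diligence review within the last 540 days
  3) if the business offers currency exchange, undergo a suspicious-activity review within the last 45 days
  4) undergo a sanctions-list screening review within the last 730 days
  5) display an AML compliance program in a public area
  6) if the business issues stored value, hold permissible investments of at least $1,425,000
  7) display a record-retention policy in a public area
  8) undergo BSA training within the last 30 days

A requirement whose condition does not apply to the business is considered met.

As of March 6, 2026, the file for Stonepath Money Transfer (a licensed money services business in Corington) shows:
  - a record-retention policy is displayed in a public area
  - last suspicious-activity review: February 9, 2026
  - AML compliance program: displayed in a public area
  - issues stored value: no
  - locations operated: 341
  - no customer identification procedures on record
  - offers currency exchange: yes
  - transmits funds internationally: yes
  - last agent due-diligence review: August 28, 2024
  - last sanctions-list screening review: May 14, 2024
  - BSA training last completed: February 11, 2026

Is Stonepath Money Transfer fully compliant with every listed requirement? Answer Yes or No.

1. condition 'transmits funds internationally' holds; customer identification procedures absent → not met
2. agent due-diligence review 555 days ago vs limit 540 → not met
3. condition 'offers currency exchange' holds; suspicious-activity review 25 days ago vs limit 45 → met
4. sanctions-list screening review 661 days ago vs limit 730 → met
5. AML compliance program present → met
6. condition 'issues stored value' does not hold → requirement n/a → met
7. record-retention policy present → met
8. BSA training 23 days ago vs limit 30 → met
Not met: 1, 2

No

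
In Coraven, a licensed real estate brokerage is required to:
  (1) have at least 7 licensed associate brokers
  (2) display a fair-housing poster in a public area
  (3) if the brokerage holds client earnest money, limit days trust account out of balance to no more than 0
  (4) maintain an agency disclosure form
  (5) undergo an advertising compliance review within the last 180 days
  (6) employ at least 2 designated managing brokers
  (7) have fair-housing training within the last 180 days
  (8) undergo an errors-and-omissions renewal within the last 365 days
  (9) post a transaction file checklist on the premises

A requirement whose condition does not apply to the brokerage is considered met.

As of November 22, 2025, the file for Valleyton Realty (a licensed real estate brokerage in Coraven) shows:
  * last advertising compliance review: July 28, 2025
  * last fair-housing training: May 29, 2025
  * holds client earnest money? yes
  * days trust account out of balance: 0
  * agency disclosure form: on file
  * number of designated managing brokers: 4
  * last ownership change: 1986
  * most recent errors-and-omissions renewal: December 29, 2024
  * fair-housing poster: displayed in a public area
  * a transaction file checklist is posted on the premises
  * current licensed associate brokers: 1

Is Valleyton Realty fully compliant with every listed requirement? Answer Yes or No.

1. licensed associate brokers 1 < 7 → not met
2. fair-housing poster present → met
3. condition 'holds client earnest money' holds; days trust account out of balance 0 ≤ 0 → met
4. agency disclosure form present → met
5. advertising compliance review 117 days ago vs limit 180 → met
6. designated managing brokers 4 ≥ 2 → met
7. fair-housing training 177 days ago vs limit 180 → met
8. errors-and-omissions renewal 328 days ago vs limit 365 → met
9. transaction file checklist present → met
Not met: 1

No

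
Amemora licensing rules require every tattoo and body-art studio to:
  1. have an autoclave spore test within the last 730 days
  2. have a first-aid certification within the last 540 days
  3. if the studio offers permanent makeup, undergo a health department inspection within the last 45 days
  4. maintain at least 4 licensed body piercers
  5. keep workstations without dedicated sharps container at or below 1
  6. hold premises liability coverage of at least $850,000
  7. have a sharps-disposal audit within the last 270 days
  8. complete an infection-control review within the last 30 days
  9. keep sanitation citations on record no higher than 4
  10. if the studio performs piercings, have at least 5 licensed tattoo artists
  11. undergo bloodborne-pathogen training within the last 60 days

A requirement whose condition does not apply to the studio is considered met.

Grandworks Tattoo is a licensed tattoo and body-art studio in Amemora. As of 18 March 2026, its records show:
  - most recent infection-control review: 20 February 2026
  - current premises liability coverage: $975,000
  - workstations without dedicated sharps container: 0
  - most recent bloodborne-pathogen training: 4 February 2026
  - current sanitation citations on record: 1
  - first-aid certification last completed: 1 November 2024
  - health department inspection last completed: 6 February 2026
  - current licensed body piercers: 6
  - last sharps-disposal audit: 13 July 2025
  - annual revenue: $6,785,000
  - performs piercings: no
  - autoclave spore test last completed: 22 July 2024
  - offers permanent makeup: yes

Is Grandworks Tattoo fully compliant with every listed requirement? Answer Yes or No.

1. autoclave spore test 604 days ago vs limit 730 → met
2. first-aid certification 502 days ago vs limit 540 → met
3. condition 'offers permanent makeup' holds; health department inspection 40 days ago vs limit 45 → met
4. licensed body piercers 6 ≥ 4 → met
5. workstations without dedicated sharps container 0 ≤ 1 → met
6. premises liability coverage $975,000 ≥ $850,000 → met
7. sharps-disposal audit 248 days ago vs limit 270 → met
8. infection-control review 26 days ago vs limit 30 → met
9. sanitation citations on record 1 ≤ 4 → met
10. condition 'performs piercings' does not hold → requirement n/a → met
11. bloodborne-pathogen training 42 days ago vs limit 60 → met
All met.

Yes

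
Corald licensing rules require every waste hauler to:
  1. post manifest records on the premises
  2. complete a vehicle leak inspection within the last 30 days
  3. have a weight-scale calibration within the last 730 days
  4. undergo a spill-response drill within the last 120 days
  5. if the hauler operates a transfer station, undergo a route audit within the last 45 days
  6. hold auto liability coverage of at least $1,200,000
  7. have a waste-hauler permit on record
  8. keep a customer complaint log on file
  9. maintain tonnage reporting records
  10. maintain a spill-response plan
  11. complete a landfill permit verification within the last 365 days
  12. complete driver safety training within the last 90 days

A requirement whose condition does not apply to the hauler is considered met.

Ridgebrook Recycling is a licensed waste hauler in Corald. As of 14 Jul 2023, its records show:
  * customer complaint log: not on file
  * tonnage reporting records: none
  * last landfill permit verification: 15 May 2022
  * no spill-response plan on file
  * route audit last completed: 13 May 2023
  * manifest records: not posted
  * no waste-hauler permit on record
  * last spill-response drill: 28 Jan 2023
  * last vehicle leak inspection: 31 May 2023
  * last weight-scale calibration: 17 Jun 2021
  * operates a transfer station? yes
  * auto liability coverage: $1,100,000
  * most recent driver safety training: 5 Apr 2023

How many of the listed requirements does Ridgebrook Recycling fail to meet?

12

1. manifest records absent → not met
2. vehicle leak inspection 44 days ago vs limit 30 → not met
3. weight-scale calibration 757 days ago vs limit 730 → not met
4. spill-response drill 167 days ago vs limit 120 → not met
5. condition 'operates a transfer station' holds; route audit 62 days ago vs limit 45 → not met
6. auto liability coverage $1,100,000 < $1,200,000 → not met
7. waste-hauler permit absent → not met
8. customer complaint log absent → not met
9. tonnage reporting records absent → not met
10. spill-response plan absent → not met
11. landfill permit verification 425 days ago vs limit 365 → not met
12. driver safety training 100 days ago vs limit 90 → not met
Not met: 12 of 12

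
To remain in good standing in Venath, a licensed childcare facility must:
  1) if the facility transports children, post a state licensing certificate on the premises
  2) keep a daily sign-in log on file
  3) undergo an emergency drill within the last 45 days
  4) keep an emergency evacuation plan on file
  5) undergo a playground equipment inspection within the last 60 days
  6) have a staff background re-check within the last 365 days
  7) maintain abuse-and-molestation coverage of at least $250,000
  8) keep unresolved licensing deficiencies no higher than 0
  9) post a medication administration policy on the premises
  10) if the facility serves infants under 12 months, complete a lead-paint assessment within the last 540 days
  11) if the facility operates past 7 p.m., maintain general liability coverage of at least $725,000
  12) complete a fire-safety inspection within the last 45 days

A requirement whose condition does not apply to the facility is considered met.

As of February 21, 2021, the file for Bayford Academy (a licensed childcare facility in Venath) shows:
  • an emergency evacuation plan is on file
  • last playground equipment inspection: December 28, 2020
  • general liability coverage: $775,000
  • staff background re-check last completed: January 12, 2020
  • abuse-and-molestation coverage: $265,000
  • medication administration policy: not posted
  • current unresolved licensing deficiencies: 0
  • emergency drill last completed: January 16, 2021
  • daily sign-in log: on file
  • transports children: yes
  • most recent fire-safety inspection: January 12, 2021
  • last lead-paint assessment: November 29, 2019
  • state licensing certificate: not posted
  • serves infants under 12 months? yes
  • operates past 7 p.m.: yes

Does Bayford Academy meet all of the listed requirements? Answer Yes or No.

No

1. condition 'transports children' holds; state licensing certificate absent → not met
2. daily sign-in log present → met
3. emergency drill 36 days ago vs limit 45 → met
4. emergency evacuation plan present → met
5. playground equipment inspection 55 days ago vs limit 60 → met
6. staff background re-check 406 days ago vs limit 365 → not met
7. abuse-and-molestation coverage $265,000 ≥ $250,000 → met
8. unresolved licensing deficiencies 0 ≤ 0 → met
9. medication administration policy absent → not met
10. condition 'serves infants under 12 months' holds; lead-paint assessment 450 days ago vs limit 540 → met
11. condition 'operates past 7 p.m.' holds; general liability coverage $775,000 ≥ $725,000 → met
12. fire-safety inspection 40 days ago vs limit 45 → met
Not met: 1, 6, 9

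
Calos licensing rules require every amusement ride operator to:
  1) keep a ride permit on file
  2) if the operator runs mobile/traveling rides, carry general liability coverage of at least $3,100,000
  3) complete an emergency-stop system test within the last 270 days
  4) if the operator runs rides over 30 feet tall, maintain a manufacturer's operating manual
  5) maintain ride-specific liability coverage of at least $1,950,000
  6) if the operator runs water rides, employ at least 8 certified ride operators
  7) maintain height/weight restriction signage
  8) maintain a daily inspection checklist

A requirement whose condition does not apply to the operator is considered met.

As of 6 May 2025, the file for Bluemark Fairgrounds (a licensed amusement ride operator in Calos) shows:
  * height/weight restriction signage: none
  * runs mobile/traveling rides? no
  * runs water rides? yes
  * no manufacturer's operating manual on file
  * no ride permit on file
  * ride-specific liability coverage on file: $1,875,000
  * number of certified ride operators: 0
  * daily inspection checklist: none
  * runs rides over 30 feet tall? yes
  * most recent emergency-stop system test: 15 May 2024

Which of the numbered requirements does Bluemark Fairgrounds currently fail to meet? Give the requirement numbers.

1, 3, 4, 5, 6, 7, 8

1. ride permit absent → not met
2. condition 'runs mobile/traveling rides' does not hold → requirement n/a → met
3. emergency-stop system test 356 days ago vs limit 270 → not met
4. condition 'runs rides over 30 feet tall' holds; manufacturer's operating manual absent → not met
5. ride-specific liability coverage $1,875,000 < $1,950,000 → not met
6. condition 'runs water rides' holds; certified ride operators 0 < 8 → not met
7. height/weight restriction signage absent → not met
8. daily inspection checklist absent → not met
Not met: 1, 3, 4, 5, 6, 7, 8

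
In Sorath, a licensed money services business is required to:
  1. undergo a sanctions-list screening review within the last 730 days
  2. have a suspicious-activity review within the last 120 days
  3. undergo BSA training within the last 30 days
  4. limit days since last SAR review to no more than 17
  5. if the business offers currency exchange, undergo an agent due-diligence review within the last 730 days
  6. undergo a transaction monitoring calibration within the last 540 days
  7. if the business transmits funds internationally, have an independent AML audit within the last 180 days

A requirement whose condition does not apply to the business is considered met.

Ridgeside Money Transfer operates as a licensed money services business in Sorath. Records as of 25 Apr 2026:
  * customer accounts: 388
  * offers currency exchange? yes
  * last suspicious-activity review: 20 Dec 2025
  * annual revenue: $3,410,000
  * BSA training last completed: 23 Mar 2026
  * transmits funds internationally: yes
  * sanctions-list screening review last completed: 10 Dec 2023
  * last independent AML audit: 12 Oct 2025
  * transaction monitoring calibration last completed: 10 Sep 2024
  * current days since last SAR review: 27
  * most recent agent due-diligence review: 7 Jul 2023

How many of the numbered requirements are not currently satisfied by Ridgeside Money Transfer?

1. sanctions-list screening review 867 days ago vs limit 730 → not met
2. suspicious-activity review 126 days ago vs limit 120 → not met
3. BSA training 33 days ago vs limit 30 → not met
4. days since last SAR review 27 > 17 → not met
5. condition 'offers currency exchange' holds; agent due-diligence review 1023 days ago vs limit 730 → not met
6. transaction monitoring calibration 592 days ago vs limit 540 → not met
7. condition 'transmits funds internationally' holds; independent AML audit 195 days ago vs limit 180 → not met
Not met: 7 of 7

7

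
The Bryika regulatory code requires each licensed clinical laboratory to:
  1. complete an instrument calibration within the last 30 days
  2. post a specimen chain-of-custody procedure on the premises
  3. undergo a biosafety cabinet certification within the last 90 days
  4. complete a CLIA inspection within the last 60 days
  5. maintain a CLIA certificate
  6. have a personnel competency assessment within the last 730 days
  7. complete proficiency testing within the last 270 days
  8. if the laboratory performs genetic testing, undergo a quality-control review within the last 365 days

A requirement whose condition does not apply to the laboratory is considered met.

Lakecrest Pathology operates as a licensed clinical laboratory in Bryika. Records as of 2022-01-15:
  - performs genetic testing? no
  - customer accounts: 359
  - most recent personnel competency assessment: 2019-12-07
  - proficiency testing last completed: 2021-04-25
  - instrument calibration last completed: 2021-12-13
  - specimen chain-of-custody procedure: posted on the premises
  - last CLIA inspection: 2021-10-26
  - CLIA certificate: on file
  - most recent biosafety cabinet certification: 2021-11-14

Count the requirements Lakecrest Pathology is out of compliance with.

3

1. instrument calibration 33 days ago vs limit 30 → not met
2. specimen chain-of-custody procedure present → met
3. biosafety cabinet certification 62 days ago vs limit 90 → met
4. CLIA inspection 81 days ago vs limit 60 → not met
5. CLIA certificate present → met
6. personnel competency assessment 770 days ago vs limit 730 → not met
7. proficiency testing 265 days ago vs limit 270 → met
8. condition 'performs genetic testing' does not hold → requirement n/a → met
Not met: 3 of 8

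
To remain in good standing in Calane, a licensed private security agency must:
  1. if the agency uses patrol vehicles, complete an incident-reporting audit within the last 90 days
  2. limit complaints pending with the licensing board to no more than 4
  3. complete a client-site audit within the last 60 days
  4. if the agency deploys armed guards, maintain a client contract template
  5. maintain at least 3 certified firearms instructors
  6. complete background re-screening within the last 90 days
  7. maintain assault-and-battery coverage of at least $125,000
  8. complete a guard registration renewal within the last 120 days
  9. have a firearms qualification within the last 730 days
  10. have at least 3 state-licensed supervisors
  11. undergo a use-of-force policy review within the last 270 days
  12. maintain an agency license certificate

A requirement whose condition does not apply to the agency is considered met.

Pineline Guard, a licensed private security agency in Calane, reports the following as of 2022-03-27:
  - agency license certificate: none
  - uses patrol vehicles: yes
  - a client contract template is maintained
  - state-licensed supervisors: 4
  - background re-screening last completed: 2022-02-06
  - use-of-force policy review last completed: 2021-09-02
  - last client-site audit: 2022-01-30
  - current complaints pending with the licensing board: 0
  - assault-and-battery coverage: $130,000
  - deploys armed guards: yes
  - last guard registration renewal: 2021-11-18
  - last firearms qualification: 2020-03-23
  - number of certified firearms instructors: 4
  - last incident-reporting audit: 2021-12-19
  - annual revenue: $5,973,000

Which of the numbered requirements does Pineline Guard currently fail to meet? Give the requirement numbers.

1. condition 'uses patrol vehicles' holds; incident-reporting audit 98 days ago vs limit 90 → not met
2. complaints pending with the licensing board 0 ≤ 4 → met
3. client-site audit 56 days ago vs limit 60 → met
4. condition 'deploys armed guards' holds; client contract template present → met
5. certified firearms instructors 4 ≥ 3 → met
6. background re-screening 49 days ago vs limit 90 → met
7. assault-and-battery coverage $130,000 ≥ $125,000 → met
8. guard registration renewal 129 days ago vs limit 120 → not met
9. firearms qualification 734 days ago vs limit 730 → not met
10. state-licensed supervisors 4 ≥ 3 → met
11. use-of-force policy review 206 days ago vs limit 270 → met
12. agency license certificate absent → not met
Not met: 1, 8, 9, 12

1, 8, 9, 12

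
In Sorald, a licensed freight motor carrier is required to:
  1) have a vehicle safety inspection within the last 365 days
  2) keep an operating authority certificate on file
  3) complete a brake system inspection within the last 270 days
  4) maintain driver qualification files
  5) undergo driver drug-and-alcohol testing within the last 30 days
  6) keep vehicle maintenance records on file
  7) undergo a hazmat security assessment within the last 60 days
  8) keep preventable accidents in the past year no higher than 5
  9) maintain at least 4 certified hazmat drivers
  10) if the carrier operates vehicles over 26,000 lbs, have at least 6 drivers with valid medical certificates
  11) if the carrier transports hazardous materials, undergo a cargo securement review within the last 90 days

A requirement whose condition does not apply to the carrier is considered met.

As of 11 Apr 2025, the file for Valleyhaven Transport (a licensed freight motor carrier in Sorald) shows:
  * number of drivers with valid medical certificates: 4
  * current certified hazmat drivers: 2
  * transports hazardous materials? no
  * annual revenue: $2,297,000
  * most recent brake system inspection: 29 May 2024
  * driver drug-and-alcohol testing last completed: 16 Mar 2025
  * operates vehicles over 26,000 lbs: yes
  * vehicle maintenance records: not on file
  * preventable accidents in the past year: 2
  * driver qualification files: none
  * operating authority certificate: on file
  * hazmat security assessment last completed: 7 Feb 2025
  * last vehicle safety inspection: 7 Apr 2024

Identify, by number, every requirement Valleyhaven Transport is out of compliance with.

1. vehicle safety inspection 369 days ago vs limit 365 → not met
2. operating authority certificate present → met
3. brake system inspection 317 days ago vs limit 270 → not met
4. driver qualification files absent → not met
5. driver drug-and-alcohol testing 26 days ago vs limit 30 → met
6. vehicle maintenance records absent → not met
7. hazmat security assessment 63 days ago vs limit 60 → not met
8. preventable accidents in the past year 2 ≤ 5 → met
9. certified hazmat drivers 2 < 4 → not met
10. condition 'operates vehicles over 26,000 lbs' holds; drivers with valid medical certificates 4 < 6 → not met
11. condition 'transports hazardous materials' does not hold → requirement n/a → met
Not met: 1, 3, 4, 6, 7, 9, 10

1, 3, 4, 6, 7, 9, 10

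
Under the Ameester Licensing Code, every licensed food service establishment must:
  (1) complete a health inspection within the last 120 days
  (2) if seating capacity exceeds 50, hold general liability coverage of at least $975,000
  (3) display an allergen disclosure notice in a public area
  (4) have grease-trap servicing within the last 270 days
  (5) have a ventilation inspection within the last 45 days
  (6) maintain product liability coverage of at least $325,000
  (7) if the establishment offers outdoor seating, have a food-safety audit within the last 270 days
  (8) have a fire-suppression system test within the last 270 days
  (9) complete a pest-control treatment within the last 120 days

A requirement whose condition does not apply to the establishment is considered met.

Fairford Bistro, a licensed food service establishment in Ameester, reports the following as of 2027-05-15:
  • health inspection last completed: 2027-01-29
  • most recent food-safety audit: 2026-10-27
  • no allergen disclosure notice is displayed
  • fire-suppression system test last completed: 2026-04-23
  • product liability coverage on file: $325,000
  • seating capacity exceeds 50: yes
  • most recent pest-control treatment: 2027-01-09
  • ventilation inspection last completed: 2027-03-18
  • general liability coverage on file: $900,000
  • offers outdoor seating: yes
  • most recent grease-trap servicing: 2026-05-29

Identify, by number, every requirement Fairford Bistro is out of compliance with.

2, 3, 4, 5, 8, 9

1. health inspection 106 days ago vs limit 120 → met
2. condition 'seating capacity exceeds 50' holds; general liability coverage $900,000 < $975,000 → not met
3. allergen disclosure notice absent → not met
4. grease-trap servicing 351 days ago vs limit 270 → not met
5. ventilation inspection 58 days ago vs limit 45 → not met
6. product liability coverage $325,000 ≥ $325,000 → met
7. condition 'offers outdoor seating' holds; food-safety audit 200 days ago vs limit 270 → met
8. fire-suppression system test 387 days ago vs limit 270 → not met
9. pest-control treatment 126 days ago vs limit 120 → not met
Not met: 2, 3, 4, 5, 8, 9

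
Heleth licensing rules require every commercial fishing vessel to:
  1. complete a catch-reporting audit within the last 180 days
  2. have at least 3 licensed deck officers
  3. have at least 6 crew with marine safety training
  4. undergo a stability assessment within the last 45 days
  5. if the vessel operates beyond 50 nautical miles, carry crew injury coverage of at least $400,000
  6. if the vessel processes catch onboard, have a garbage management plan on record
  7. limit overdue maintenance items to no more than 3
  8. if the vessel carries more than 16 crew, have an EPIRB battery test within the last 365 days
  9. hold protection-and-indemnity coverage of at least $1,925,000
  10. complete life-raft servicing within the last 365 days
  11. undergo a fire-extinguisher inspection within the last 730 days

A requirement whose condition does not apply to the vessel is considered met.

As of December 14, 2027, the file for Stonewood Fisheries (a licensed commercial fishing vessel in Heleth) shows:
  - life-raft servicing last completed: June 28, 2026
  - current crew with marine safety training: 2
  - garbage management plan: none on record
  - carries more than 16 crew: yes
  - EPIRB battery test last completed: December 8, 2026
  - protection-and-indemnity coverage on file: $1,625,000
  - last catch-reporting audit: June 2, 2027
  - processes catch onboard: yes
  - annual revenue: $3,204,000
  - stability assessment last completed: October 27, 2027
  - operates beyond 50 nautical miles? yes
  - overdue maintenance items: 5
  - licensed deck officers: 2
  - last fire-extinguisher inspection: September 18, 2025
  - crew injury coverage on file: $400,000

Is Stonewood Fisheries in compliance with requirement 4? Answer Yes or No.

No

4. stability assessment 48 days ago vs limit 45 → not met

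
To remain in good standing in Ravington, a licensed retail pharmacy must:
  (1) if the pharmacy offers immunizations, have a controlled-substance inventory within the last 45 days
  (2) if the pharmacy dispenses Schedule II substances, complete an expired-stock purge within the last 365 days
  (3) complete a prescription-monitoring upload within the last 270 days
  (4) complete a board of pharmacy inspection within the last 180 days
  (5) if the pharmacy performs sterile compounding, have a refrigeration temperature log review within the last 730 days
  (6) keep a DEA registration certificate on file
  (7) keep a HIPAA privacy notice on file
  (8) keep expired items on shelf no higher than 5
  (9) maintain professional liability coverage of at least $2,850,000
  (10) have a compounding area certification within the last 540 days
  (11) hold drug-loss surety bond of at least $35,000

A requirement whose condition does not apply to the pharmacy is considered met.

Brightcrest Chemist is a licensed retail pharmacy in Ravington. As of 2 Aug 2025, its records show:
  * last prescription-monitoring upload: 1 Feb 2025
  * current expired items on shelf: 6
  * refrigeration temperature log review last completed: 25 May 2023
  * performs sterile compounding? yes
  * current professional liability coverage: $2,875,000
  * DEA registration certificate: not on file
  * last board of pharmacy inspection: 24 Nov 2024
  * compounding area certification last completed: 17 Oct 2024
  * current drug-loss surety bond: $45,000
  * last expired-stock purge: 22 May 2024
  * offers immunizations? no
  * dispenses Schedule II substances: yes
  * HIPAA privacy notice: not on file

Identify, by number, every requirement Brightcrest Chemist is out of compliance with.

1. condition 'offers immunizations' does not hold → requirement n/a → met
2. condition 'dispenses Schedule II substances' holds; expired-stock purge 437 days ago vs limit 365 → not met
3. prescription-monitoring upload 182 days ago vs limit 270 → met
4. board of pharmacy inspection 251 days ago vs limit 180 → not met
5. condition 'performs sterile compounding' holds; refrigeration temperature log review 800 days ago vs limit 730 → not met
6. DEA registration certificate absent → not met
7. HIPAA privacy notice absent → not met
8. expired items on shelf 6 > 5 → not met
9. professional liability coverage $2,875,000 ≥ $2,850,000 → met
10. compounding area certification 289 days ago vs limit 540 → met
11. drug-loss surety bond $45,000 ≥ $35,000 → met
Not met: 2, 4, 5, 6, 7, 8

2, 4, 5, 6, 7, 8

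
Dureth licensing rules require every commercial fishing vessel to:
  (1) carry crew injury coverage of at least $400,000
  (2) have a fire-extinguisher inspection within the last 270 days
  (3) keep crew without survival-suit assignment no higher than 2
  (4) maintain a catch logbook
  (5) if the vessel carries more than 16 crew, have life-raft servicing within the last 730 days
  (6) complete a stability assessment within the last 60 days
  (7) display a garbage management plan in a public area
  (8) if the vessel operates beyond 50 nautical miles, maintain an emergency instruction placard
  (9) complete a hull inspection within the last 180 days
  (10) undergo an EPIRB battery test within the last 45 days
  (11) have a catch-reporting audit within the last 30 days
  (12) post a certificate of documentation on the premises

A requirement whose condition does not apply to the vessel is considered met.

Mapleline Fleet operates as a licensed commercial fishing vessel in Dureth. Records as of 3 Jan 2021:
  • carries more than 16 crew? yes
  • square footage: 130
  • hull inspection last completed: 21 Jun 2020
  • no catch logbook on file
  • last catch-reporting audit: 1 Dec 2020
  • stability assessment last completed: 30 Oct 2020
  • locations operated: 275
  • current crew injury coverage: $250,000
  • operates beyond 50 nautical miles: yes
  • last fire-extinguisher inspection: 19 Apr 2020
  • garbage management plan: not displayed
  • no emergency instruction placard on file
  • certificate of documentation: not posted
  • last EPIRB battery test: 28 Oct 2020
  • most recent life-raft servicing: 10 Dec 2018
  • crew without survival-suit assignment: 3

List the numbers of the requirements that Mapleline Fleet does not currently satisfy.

1. crew injury coverage $250,000 < $400,000 → not met
2. fire-extinguisher inspection 259 days ago vs limit 270 → met
3. crew without survival-suit assignment 3 > 2 → not met
4. catch logbook absent → not met
5. condition 'carries more than 16 crew' holds; life-raft servicing 755 days ago vs limit 730 → not met
6. stability assessment 65 days ago vs limit 60 → not met
7. garbage management plan absent → not met
8. condition 'operates beyond 50 nautical miles' holds; emergency instruction placard absent → not met
9. hull inspection 196 days ago vs limit 180 → not met
10. EPIRB battery test 67 days ago vs limit 45 → not met
11. catch-reporting audit 33 days ago vs limit 30 → not met
12. certificate of documentation absent → not met
Not met: 1, 3, 4, 5, 6, 7, 8, 9, 10, 11, 12

1, 3, 4, 5, 6, 7, 8, 9, 10, 11, 12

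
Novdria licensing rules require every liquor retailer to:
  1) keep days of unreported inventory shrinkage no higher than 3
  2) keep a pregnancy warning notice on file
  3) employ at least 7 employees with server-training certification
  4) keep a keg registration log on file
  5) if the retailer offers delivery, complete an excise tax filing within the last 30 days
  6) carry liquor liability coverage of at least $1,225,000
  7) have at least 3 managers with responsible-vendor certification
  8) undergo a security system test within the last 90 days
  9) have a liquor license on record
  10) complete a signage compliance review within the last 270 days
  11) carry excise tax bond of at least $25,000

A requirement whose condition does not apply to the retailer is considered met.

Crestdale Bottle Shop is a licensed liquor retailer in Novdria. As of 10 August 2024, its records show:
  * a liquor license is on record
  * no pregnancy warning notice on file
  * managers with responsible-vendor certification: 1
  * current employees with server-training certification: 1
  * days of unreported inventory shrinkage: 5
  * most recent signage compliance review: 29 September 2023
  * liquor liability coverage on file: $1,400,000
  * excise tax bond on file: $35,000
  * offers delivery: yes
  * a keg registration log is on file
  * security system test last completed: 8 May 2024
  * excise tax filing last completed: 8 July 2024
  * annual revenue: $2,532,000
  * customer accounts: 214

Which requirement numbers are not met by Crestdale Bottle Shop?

1. days of unreported inventory shrinkage 5 > 3 → not met
2. pregnancy warning notice absent → not met
3. employees with server-training certification 1 < 7 → not met
4. keg registration log present → met
5. condition 'offers delivery' holds; excise tax filing 33 days ago vs limit 30 → not met
6. liquor liability coverage $1,400,000 ≥ $1,225,000 → met
7. managers with responsible-vendor certification 1 < 3 → not met
8. security system test 94 days ago vs limit 90 → not met
9. liquor license present → met
10. signage compliance review 316 days ago vs limit 270 → not met
11. excise tax bond $35,000 ≥ $25,000 → met
Not met: 1, 2, 3, 5, 7, 8, 10

1, 2, 3, 5, 7, 8, 10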